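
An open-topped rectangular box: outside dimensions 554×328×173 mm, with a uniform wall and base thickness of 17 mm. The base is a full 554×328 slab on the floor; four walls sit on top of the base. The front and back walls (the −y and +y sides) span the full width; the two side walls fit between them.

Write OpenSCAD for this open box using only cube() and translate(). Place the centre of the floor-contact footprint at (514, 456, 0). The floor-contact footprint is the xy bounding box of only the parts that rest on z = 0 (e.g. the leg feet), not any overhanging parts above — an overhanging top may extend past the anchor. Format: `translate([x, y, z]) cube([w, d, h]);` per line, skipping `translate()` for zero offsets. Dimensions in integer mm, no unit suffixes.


translate([237, 292, 0]) cube([554, 328, 17]);
translate([237, 292, 17]) cube([554, 17, 156]);
translate([237, 603, 17]) cube([554, 17, 156]);
translate([237, 309, 17]) cube([17, 294, 156]);
translate([774, 309, 17]) cube([17, 294, 156]);


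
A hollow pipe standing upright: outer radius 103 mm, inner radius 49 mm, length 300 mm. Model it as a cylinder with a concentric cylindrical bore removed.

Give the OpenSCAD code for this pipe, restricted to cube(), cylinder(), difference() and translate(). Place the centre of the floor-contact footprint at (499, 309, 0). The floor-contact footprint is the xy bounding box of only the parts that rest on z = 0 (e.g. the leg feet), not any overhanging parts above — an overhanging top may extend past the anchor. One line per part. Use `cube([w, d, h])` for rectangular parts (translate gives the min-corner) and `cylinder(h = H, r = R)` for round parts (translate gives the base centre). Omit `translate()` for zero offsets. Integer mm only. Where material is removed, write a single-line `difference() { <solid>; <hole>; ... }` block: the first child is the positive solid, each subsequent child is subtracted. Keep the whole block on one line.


difference() { translate([499, 309, 0]) cylinder(h = 300, r = 103); translate([499, 309, 0]) cylinder(h = 300, r = 49); }


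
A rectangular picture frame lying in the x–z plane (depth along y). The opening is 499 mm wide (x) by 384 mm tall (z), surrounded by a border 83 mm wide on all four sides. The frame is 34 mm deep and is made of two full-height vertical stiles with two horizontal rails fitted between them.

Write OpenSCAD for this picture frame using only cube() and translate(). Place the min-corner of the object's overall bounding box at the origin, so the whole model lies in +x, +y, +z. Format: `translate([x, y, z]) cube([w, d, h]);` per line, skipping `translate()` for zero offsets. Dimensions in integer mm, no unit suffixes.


cube([83, 34, 550]);
translate([582, 0, 0]) cube([83, 34, 550]);
translate([83, 0, 0]) cube([499, 34, 83]);
translate([83, 0, 467]) cube([499, 34, 83]);


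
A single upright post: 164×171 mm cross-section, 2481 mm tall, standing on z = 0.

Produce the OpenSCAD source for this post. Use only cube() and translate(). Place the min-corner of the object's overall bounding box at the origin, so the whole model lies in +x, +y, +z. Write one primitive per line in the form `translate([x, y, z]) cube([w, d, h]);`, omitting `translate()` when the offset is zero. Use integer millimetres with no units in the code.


cube([164, 171, 2481]);


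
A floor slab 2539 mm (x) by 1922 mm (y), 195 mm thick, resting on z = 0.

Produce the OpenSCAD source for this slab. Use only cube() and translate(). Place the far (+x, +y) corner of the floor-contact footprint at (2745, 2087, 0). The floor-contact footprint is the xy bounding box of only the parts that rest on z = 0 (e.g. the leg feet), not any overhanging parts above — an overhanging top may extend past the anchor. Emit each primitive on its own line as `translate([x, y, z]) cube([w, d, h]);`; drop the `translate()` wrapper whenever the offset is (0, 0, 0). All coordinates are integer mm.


translate([206, 165, 0]) cube([2539, 1922, 195]);


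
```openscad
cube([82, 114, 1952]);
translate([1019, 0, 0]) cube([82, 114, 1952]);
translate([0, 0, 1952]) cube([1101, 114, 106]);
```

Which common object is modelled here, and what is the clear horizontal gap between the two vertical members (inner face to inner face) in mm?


A door frame. The clear opening width is 937 mm.

Two 1952 mm tall posts with a header on top — a door frame. The left jamb is 82 mm wide at x = 0; the right jamb starts at x = 1019. The clear opening is 1019 − 82 = 937 mm.


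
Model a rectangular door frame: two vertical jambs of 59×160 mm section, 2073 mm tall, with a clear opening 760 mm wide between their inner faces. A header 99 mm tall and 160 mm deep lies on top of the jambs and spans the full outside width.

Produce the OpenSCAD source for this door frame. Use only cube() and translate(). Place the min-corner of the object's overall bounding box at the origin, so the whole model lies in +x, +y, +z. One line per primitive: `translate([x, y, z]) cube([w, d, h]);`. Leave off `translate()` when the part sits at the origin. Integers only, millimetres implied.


cube([59, 160, 2073]);
translate([819, 0, 0]) cube([59, 160, 2073]);
translate([0, 0, 2073]) cube([878, 160, 99]);


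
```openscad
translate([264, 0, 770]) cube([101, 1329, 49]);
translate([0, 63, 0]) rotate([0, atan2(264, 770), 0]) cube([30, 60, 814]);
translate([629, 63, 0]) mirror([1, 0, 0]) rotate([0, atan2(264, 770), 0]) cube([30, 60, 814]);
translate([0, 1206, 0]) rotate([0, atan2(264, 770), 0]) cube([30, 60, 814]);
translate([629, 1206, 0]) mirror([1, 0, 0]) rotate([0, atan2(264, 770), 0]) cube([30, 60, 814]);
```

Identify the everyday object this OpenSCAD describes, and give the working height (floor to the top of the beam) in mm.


A sawhorse. The overall height is 819 mm.

A beam across two mirrored pairs of raked legs — a sawhorse. The beam's underside is at z = 770 (matching the legs' vertical rise in atan2(264, 770)) and the beam is 49 mm tall, so its top is at 770 + 49 = 819 mm. The raked legs top out at the beam's underside, so that is the highest point.


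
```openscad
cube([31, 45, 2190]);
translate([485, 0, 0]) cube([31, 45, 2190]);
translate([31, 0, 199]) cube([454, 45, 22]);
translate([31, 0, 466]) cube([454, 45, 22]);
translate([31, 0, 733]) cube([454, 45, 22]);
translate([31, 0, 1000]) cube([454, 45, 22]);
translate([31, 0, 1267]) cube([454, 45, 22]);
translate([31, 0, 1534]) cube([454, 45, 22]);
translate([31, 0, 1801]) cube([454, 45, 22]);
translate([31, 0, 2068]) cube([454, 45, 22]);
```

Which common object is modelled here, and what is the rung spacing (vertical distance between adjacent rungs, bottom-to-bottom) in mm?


A ladder. The rung spacing is 267 mm.

Two tall 31×45 posts with 8 short bars between them — a ladder. Adjacent rungs sit at z = 199 and z = 466, so the spacing is 466 − 199 = 267 mm.


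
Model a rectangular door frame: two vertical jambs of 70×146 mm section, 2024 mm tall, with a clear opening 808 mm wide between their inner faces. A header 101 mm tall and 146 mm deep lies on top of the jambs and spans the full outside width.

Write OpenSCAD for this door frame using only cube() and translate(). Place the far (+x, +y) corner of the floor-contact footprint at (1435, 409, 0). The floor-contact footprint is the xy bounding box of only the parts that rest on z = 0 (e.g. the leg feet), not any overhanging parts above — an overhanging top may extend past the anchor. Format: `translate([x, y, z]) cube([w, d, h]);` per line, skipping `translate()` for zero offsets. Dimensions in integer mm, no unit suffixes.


translate([487, 263, 0]) cube([70, 146, 2024]);
translate([1365, 263, 0]) cube([70, 146, 2024]);
translate([487, 263, 2024]) cube([948, 146, 101]);


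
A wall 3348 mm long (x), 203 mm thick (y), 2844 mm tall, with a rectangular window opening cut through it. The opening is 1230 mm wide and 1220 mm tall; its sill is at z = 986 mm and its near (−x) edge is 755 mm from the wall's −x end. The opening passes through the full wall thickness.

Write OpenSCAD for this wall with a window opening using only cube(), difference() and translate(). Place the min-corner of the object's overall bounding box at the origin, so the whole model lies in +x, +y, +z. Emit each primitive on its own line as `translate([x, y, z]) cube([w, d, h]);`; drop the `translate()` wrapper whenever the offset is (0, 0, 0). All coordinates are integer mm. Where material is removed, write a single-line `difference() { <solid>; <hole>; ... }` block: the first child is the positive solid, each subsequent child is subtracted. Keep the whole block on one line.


difference() { cube([3348, 203, 2844]); translate([755, 0, 986]) cube([1230, 203, 1220]); }


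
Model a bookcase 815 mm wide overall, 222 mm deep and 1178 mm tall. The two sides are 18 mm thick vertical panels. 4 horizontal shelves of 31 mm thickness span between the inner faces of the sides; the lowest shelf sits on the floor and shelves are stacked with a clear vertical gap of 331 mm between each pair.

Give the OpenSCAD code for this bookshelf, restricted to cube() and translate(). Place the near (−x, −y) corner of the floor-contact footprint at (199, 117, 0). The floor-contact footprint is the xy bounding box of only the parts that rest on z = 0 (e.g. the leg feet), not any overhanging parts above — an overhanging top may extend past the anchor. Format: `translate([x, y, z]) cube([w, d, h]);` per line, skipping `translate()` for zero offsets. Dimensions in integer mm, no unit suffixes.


translate([199, 117, 0]) cube([18, 222, 1178]);
translate([996, 117, 0]) cube([18, 222, 1178]);
translate([217, 117, 0]) cube([779, 222, 31]);
translate([217, 117, 362]) cube([779, 222, 31]);
translate([217, 117, 724]) cube([779, 222, 31]);
translate([217, 117, 1086]) cube([779, 222, 31]);


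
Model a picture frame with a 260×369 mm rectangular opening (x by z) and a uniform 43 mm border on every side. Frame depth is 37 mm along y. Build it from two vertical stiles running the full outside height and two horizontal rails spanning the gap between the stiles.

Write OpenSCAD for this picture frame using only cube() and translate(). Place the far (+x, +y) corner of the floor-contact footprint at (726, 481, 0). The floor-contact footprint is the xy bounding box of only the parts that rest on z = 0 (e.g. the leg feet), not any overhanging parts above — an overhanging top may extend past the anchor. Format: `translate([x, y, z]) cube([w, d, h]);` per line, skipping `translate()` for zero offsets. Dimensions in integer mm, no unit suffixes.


translate([380, 444, 0]) cube([43, 37, 455]);
translate([683, 444, 0]) cube([43, 37, 455]);
translate([423, 444, 0]) cube([260, 37, 43]);
translate([423, 444, 412]) cube([260, 37, 43]);


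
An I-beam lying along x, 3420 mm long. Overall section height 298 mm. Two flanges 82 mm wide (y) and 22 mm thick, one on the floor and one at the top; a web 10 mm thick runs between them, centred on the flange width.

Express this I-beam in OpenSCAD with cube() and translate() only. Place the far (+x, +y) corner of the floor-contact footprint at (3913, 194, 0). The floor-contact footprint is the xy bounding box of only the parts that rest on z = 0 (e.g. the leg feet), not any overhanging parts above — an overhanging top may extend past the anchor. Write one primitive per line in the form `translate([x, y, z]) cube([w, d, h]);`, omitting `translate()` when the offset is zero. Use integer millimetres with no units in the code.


translate([493, 112, 0]) cube([3420, 82, 22]);
translate([493, 148, 22]) cube([3420, 10, 254]);
translate([493, 112, 276]) cube([3420, 82, 22]);


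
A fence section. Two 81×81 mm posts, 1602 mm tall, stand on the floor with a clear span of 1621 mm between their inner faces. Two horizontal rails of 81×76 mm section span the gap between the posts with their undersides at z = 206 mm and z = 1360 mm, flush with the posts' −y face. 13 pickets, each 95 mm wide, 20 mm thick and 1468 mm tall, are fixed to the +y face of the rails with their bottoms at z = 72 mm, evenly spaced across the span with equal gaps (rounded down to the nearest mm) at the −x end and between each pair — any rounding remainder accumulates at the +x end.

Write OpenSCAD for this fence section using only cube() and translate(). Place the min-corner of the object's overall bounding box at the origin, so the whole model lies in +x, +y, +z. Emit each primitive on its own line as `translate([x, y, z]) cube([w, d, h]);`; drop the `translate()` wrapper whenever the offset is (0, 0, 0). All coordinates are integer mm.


cube([81, 81, 1602]);
translate([1702, 0, 0]) cube([81, 81, 1602]);
translate([81, 0, 206]) cube([1621, 81, 76]);
translate([81, 0, 1360]) cube([1621, 81, 76]);
translate([108, 81, 72]) cube([95, 20, 1468]);
translate([230, 81, 72]) cube([95, 20, 1468]);
translate([352, 81, 72]) cube([95, 20, 1468]);
translate([474, 81, 72]) cube([95, 20, 1468]);
translate([596, 81, 72]) cube([95, 20, 1468]);
translate([718, 81, 72]) cube([95, 20, 1468]);
translate([840, 81, 72]) cube([95, 20, 1468]);
translate([962, 81, 72]) cube([95, 20, 1468]);
translate([1084, 81, 72]) cube([95, 20, 1468]);
translate([1206, 81, 72]) cube([95, 20, 1468]);
translate([1328, 81, 72]) cube([95, 20, 1468]);
translate([1450, 81, 72]) cube([95, 20, 1468]);
translate([1572, 81, 72]) cube([95, 20, 1468]);


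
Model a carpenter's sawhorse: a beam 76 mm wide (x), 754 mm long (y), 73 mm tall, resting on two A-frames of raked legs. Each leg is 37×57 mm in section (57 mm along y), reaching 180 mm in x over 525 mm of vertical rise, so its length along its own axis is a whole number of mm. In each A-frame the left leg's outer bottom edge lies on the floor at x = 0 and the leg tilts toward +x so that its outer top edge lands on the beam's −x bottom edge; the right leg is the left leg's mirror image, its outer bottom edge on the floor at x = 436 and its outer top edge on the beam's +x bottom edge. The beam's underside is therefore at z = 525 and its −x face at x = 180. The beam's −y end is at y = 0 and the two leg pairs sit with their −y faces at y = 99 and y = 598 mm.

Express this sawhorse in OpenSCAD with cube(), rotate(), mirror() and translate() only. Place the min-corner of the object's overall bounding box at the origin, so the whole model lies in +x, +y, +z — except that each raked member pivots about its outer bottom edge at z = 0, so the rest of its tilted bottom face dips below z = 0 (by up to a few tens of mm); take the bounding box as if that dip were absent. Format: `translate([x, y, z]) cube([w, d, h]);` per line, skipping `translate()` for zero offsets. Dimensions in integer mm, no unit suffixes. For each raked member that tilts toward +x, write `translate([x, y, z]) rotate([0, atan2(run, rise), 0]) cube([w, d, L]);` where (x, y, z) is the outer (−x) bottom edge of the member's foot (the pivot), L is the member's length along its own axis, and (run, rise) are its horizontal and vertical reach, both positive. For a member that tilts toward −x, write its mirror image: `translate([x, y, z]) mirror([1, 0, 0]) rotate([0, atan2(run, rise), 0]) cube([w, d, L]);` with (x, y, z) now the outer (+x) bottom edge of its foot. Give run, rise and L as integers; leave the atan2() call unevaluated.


translate([180, 0, 525]) cube([76, 754, 73]);
translate([0, 99, 0]) rotate([0, atan2(180, 525), 0]) cube([37, 57, 555]);
translate([436, 99, 0]) mirror([1, 0, 0]) rotate([0, atan2(180, 525), 0]) cube([37, 57, 555]);
translate([0, 598, 0]) rotate([0, atan2(180, 525), 0]) cube([37, 57, 555]);
translate([436, 598, 0]) mirror([1, 0, 0]) rotate([0, atan2(180, 525), 0]) cube([37, 57, 555]);


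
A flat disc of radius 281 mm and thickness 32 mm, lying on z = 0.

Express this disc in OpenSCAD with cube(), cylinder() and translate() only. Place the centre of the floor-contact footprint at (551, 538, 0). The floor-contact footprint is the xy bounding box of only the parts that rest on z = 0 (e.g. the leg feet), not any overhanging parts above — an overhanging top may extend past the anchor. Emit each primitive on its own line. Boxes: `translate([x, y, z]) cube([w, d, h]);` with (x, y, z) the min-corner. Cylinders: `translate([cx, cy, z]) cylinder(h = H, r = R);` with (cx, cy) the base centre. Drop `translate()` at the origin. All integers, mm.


translate([551, 538, 0]) cylinder(h = 32, r = 281);


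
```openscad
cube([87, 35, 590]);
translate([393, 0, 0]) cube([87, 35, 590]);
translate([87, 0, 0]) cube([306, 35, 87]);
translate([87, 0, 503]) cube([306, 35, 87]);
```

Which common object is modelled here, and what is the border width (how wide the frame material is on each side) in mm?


A picture frame. The border width is 87 mm.

Four thin pieces enclosing a rectangular opening — a picture frame. The two full-height stiles are 590 mm tall; the top rail sits at z = 503 and is 87 mm tall, so the border above the opening is 590 − 503 = 87 mm, matching the stile x-width.


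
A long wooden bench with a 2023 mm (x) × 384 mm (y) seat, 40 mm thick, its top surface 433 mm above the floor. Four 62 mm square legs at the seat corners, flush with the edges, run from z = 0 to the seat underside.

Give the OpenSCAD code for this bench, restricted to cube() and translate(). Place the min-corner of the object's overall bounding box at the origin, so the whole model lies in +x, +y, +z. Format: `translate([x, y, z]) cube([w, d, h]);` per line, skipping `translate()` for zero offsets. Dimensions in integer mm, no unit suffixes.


translate([0, 0, 393]) cube([2023, 384, 40]);
cube([62, 62, 393]);
translate([0, 322, 0]) cube([62, 62, 393]);
translate([1961, 0, 0]) cube([62, 62, 393]);
translate([1961, 322, 0]) cube([62, 62, 393]);


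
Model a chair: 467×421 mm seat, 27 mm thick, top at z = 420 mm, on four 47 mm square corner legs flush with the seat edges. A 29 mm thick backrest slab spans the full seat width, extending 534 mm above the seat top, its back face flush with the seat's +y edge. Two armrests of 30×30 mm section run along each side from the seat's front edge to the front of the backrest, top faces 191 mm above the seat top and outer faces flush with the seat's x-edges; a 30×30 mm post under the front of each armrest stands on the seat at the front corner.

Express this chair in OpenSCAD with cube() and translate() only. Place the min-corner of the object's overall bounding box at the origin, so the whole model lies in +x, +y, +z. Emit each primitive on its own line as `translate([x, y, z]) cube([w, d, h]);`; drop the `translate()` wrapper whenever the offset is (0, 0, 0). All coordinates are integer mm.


translate([0, 0, 393]) cube([467, 421, 27]);
cube([47, 47, 393]);
translate([420, 0, 0]) cube([47, 47, 393]);
translate([0, 374, 0]) cube([47, 47, 393]);
translate([420, 374, 0]) cube([47, 47, 393]);
translate([0, 392, 420]) cube([467, 29, 534]);
translate([0, 0, 581]) cube([30, 392, 30]);
translate([437, 0, 581]) cube([30, 392, 30]);
translate([0, 0, 420]) cube([30, 30, 161]);
translate([437, 0, 420]) cube([30, 30, 161]);


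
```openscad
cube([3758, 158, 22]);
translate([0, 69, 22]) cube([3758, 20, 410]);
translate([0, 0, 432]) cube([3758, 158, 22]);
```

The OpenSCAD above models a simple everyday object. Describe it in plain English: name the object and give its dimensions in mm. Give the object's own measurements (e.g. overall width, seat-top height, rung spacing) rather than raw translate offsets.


An I-beam lying along x, 3758 mm long. Overall section height 454 mm. Two flanges 158 mm wide (y) and 22 mm thick, one on the floor and one at the top; a web 20 mm thick runs between them, centred on the flange width.


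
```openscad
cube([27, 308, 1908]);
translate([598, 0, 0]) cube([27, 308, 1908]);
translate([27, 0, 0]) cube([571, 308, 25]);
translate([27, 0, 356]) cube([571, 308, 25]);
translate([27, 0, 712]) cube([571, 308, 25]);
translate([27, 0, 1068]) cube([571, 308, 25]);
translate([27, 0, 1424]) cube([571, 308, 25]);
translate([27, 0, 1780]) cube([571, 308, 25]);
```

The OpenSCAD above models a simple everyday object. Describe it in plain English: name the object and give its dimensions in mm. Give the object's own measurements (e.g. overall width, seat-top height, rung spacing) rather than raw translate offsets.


An open bookshelf. Two side panels, each 27 mm thick, 308 mm deep and 1908 mm tall, stand 625 mm apart (outside-to-outside). Between them sit 6 shelves, each 25 mm thick and 308 mm deep, spanning the full gap between the sides. The bottom shelf rests on the floor (its underside at z = 0) and the clear gap between one shelf's top and the next shelf's underside is 331 mm.


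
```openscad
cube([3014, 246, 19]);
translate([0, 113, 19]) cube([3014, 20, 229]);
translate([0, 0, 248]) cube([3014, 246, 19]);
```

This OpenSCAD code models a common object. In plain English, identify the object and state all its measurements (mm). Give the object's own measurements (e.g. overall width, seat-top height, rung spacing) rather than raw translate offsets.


An I-beam lying along x, 3014 mm long. Overall section height 267 mm. Two flanges 246 mm wide (y) and 19 mm thick, one on the floor and one at the top; a web 20 mm thick runs between them, centred on the flange width.


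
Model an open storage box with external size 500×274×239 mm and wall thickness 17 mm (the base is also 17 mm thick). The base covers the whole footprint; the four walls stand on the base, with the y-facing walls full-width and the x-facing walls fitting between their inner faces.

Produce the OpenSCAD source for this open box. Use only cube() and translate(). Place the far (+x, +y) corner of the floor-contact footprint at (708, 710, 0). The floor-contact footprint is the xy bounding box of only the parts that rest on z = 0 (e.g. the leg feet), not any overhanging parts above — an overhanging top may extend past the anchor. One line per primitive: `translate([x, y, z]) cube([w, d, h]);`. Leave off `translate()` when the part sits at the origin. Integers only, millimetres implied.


translate([208, 436, 0]) cube([500, 274, 17]);
translate([208, 436, 17]) cube([500, 17, 222]);
translate([208, 693, 17]) cube([500, 17, 222]);
translate([208, 453, 17]) cube([17, 240, 222]);
translate([691, 453, 17]) cube([17, 240, 222]);


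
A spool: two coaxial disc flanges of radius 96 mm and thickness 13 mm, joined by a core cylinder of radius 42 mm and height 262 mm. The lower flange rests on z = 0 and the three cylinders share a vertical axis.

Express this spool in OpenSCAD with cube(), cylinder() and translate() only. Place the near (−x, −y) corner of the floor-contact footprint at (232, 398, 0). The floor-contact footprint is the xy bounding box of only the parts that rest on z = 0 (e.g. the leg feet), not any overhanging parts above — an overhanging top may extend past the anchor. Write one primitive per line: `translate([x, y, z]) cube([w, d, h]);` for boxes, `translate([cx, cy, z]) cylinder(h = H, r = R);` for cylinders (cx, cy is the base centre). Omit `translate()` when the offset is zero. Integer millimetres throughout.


translate([328, 494, 0]) cylinder(h = 13, r = 96);
translate([328, 494, 13]) cylinder(h = 262, r = 42);
translate([328, 494, 275]) cylinder(h = 13, r = 96);


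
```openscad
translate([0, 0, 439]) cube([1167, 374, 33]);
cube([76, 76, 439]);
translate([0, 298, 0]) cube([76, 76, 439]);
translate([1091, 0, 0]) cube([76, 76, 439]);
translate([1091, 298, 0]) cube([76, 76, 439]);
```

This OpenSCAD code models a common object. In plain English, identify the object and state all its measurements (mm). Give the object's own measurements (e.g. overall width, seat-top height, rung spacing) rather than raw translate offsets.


A long wooden bench with a 1167 mm (x) × 374 mm (y) seat, 33 mm thick, its top surface 472 mm above the floor. Four 76 mm square legs at the seat corners, flush with the edges, run from z = 0 to the seat underside.


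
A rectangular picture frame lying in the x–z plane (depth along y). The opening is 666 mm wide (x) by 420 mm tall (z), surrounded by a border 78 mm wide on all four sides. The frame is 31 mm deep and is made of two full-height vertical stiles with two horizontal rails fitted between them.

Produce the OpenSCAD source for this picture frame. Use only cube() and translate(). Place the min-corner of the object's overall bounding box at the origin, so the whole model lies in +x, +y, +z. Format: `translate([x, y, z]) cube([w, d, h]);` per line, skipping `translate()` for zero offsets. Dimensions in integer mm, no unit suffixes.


cube([78, 31, 576]);
translate([744, 0, 0]) cube([78, 31, 576]);
translate([78, 0, 0]) cube([666, 31, 78]);
translate([78, 0, 498]) cube([666, 31, 78]);


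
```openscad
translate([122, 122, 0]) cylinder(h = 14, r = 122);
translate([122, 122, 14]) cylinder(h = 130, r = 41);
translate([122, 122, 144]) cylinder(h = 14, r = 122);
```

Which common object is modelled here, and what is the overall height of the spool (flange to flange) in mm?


A spool. The overall height is 158 mm.

Three coaxial cylinders, large–small–large — a spool. Two 14 mm flanges and a 130 mm core give 14 + 130 + 14 = 158 mm.


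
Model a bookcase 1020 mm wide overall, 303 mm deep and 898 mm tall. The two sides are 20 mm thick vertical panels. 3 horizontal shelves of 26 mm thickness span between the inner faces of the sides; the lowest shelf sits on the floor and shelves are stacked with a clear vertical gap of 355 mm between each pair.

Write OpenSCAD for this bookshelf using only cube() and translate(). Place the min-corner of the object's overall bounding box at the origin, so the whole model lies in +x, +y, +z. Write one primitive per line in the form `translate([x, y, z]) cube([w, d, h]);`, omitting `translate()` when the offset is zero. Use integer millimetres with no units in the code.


cube([20, 303, 898]);
translate([1000, 0, 0]) cube([20, 303, 898]);
translate([20, 0, 0]) cube([980, 303, 26]);
translate([20, 0, 381]) cube([980, 303, 26]);
translate([20, 0, 762]) cube([980, 303, 26]);


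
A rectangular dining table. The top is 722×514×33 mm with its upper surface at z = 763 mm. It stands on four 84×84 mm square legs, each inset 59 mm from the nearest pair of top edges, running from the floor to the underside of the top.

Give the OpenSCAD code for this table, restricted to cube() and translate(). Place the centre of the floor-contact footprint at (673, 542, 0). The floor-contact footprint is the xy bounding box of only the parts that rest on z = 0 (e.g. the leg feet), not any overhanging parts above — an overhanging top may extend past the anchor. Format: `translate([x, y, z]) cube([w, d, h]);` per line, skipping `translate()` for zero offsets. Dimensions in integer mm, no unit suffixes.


translate([312, 285, 730]) cube([722, 514, 33]);
translate([371, 344, 0]) cube([84, 84, 730]);
translate([891, 344, 0]) cube([84, 84, 730]);
translate([371, 656, 0]) cube([84, 84, 730]);
translate([891, 656, 0]) cube([84, 84, 730]);


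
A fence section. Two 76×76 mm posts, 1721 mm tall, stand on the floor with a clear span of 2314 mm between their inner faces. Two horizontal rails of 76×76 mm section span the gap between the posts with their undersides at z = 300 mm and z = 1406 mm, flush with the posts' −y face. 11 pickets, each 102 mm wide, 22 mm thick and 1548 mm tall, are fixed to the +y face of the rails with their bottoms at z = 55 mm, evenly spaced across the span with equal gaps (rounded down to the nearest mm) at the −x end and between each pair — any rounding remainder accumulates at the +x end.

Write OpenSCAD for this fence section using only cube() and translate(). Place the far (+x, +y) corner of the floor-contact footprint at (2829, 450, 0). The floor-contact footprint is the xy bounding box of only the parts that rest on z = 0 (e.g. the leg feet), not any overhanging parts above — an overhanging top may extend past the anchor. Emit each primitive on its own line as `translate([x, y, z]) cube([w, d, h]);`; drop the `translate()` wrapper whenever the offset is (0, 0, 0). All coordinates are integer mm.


translate([363, 374, 0]) cube([76, 76, 1721]);
translate([2753, 374, 0]) cube([76, 76, 1721]);
translate([439, 374, 300]) cube([2314, 76, 76]);
translate([439, 374, 1406]) cube([2314, 76, 76]);
translate([538, 450, 55]) cube([102, 22, 1548]);
translate([739, 450, 55]) cube([102, 22, 1548]);
translate([940, 450, 55]) cube([102, 22, 1548]);
translate([1141, 450, 55]) cube([102, 22, 1548]);
translate([1342, 450, 55]) cube([102, 22, 1548]);
translate([1543, 450, 55]) cube([102, 22, 1548]);
translate([1744, 450, 55]) cube([102, 22, 1548]);
translate([1945, 450, 55]) cube([102, 22, 1548]);
translate([2146, 450, 55]) cube([102, 22, 1548]);
translate([2347, 450, 55]) cube([102, 22, 1548]);
translate([2548, 450, 55]) cube([102, 22, 1548]);


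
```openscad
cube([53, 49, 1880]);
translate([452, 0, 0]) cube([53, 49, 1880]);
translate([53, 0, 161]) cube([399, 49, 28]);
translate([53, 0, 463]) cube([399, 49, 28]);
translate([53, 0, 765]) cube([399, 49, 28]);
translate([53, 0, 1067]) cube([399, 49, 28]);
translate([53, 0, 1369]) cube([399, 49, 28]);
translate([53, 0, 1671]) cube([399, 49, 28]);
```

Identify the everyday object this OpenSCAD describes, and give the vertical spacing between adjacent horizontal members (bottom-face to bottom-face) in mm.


A ladder. The rung spacing is 302 mm.

Two tall 53×49 posts with 6 short bars between them — a ladder. Adjacent rungs sit at z = 161 and z = 463, so the spacing is 463 − 161 = 302 mm.


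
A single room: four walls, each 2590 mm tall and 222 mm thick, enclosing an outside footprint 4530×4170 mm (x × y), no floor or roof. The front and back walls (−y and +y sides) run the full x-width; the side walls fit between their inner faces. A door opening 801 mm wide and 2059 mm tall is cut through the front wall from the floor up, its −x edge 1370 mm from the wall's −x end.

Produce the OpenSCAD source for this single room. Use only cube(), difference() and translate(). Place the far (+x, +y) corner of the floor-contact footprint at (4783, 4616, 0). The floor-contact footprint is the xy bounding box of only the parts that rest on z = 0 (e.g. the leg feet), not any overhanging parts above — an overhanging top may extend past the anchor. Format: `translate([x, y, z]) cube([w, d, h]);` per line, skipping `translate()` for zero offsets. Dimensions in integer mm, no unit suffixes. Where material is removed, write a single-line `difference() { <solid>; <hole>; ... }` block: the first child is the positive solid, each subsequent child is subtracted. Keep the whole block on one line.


difference() { translate([253, 446, 0]) cube([4530, 222, 2590]); translate([1623, 446, 0]) cube([801, 222, 2059]); }
translate([253, 4394, 0]) cube([4530, 222, 2590]);
translate([253, 668, 0]) cube([222, 3726, 2590]);
translate([4561, 668, 0]) cube([222, 3726, 2590]);


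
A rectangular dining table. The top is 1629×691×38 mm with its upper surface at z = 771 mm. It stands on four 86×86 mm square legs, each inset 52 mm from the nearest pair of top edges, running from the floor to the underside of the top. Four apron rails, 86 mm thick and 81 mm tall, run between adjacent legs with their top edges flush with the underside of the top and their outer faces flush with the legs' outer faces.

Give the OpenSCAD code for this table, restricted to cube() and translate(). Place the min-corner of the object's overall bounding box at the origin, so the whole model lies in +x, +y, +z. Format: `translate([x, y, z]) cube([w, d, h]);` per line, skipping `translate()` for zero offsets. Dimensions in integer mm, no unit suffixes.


translate([0, 0, 733]) cube([1629, 691, 38]);
translate([52, 52, 0]) cube([86, 86, 733]);
translate([1491, 52, 0]) cube([86, 86, 733]);
translate([52, 553, 0]) cube([86, 86, 733]);
translate([1491, 553, 0]) cube([86, 86, 733]);
translate([138, 52, 652]) cube([1353, 86, 81]);
translate([138, 553, 652]) cube([1353, 86, 81]);
translate([52, 138, 652]) cube([86, 415, 81]);
translate([1491, 138, 652]) cube([86, 415, 81]);


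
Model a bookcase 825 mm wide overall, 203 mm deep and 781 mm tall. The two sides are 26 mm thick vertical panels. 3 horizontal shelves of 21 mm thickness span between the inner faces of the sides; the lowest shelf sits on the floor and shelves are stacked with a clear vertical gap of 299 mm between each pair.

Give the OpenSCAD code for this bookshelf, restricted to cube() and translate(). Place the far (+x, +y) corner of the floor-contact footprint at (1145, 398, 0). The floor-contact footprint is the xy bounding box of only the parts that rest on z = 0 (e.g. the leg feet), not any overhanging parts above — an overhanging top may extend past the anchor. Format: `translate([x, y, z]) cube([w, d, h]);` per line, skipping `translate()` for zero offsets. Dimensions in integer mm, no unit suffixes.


translate([320, 195, 0]) cube([26, 203, 781]);
translate([1119, 195, 0]) cube([26, 203, 781]);
translate([346, 195, 0]) cube([773, 203, 21]);
translate([346, 195, 320]) cube([773, 203, 21]);
translate([346, 195, 640]) cube([773, 203, 21]);


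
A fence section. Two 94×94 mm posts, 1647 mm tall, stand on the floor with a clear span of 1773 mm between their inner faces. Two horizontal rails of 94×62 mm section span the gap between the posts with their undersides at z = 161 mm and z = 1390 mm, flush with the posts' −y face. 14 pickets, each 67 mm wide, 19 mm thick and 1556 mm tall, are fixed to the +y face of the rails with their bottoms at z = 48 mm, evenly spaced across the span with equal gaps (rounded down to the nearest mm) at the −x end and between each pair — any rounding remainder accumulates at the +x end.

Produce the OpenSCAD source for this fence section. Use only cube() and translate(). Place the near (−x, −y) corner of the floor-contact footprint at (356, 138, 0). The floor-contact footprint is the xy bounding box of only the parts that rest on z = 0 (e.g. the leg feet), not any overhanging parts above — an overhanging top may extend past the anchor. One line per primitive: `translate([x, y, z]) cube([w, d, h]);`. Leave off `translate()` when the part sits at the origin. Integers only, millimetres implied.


translate([356, 138, 0]) cube([94, 94, 1647]);
translate([2223, 138, 0]) cube([94, 94, 1647]);
translate([450, 138, 161]) cube([1773, 94, 62]);
translate([450, 138, 1390]) cube([1773, 94, 62]);
translate([505, 232, 48]) cube([67, 19, 1556]);
translate([627, 232, 48]) cube([67, 19, 1556]);
translate([749, 232, 48]) cube([67, 19, 1556]);
translate([871, 232, 48]) cube([67, 19, 1556]);
translate([993, 232, 48]) cube([67, 19, 1556]);
translate([1115, 232, 48]) cube([67, 19, 1556]);
translate([1237, 232, 48]) cube([67, 19, 1556]);
translate([1359, 232, 48]) cube([67, 19, 1556]);
translate([1481, 232, 48]) cube([67, 19, 1556]);
translate([1603, 232, 48]) cube([67, 19, 1556]);
translate([1725, 232, 48]) cube([67, 19, 1556]);
translate([1847, 232, 48]) cube([67, 19, 1556]);
translate([1969, 232, 48]) cube([67, 19, 1556]);
translate([2091, 232, 48]) cube([67, 19, 1556]);


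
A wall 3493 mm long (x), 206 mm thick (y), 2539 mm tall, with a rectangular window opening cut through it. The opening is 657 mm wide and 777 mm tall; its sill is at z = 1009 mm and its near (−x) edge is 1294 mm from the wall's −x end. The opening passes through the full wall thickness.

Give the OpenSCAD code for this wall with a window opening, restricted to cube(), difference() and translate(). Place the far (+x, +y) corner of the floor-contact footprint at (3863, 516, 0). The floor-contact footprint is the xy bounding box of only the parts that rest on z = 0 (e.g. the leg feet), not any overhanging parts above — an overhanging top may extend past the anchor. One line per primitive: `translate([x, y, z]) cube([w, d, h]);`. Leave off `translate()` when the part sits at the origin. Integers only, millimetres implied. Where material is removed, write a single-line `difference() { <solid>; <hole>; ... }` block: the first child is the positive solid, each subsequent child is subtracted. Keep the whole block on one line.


difference() { translate([370, 310, 0]) cube([3493, 206, 2539]); translate([1664, 310, 1009]) cube([657, 206, 777]); }


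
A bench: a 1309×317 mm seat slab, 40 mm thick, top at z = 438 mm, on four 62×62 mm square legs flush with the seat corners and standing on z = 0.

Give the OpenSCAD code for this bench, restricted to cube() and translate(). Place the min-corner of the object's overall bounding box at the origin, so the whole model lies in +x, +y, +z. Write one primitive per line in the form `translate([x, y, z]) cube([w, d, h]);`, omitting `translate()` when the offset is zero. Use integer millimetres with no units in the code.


// leg_h = 438 − 40 = 398
translate([0, 0, 398]) cube([1309, 317, 40]);
cube([62, 62, 398]);
translate([0, 255, 0]) cube([62, 62, 398]);
translate([1247, 0, 0]) cube([62, 62, 398]);
translate([1247, 255, 0]) cube([62, 62, 398]);


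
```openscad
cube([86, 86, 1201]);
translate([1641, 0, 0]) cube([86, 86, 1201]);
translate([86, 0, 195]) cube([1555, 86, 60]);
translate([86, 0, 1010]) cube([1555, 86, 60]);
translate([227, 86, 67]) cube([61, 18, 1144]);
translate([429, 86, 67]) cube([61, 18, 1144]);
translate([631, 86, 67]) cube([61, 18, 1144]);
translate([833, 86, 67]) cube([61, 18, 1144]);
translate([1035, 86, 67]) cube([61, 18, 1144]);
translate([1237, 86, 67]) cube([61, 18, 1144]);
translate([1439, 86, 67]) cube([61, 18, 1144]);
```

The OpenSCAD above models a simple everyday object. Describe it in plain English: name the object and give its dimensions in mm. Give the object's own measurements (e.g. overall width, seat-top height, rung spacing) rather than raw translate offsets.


A fence section. Two 86×86 mm posts, 1201 mm tall, stand on the floor with a clear span of 1555 mm between their inner faces. Two horizontal rails of 86×60 mm section span the gap between the posts with their undersides at z = 195 mm and z = 1010 mm, flush with the posts' −y face. 7 pickets, each 61 mm wide, 18 mm thick and 1144 mm tall, are fixed to the +y face of the rails with their bottoms at z = 67 mm, spaced across the span with a 141 mm gap after the −x post and between neighbouring pickets and before the +x post.


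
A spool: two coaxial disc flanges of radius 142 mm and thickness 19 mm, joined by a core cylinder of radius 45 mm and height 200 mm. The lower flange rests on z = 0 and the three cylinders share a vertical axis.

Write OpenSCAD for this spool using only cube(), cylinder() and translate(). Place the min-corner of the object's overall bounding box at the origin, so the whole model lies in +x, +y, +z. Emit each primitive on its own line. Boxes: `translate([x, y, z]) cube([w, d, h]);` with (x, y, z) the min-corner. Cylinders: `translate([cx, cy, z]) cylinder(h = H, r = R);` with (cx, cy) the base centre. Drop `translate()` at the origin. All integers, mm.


translate([142, 142, 0]) cylinder(h = 19, r = 142);
translate([142, 142, 19]) cylinder(h = 200, r = 45);
translate([142, 142, 219]) cylinder(h = 19, r = 142);


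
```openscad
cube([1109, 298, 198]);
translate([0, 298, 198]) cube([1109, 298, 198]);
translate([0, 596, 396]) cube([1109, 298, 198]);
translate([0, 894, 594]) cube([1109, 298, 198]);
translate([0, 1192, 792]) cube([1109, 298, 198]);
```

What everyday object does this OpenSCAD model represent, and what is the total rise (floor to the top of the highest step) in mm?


A staircase. The total rise is 990 mm.

5 identical blocks, each offset up and back from the previous — a staircase. Each step is 198 mm tall and there are 5 of them, so the total rise is 5 × 198 = 990 mm.


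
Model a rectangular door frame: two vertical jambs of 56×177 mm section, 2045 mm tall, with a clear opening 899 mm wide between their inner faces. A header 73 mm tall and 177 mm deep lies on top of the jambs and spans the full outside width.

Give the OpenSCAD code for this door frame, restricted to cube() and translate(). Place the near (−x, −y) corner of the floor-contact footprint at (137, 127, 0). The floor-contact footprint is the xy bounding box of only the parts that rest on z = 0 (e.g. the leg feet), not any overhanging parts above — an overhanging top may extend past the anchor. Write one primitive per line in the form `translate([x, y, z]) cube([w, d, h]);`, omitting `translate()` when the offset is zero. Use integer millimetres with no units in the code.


translate([137, 127, 0]) cube([56, 177, 2045]);
translate([1092, 127, 0]) cube([56, 177, 2045]);
translate([137, 127, 2045]) cube([1011, 177, 73]);
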